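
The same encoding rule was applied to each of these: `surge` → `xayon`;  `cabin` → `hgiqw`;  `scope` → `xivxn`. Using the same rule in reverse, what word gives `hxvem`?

crowd

Letter i (0-indexed) is shifted by i+5, so successive shifts are 5, 6, 7, ….
Undoing it on hxvem: h−5=c, x−6=r, v−7=o, e−8=w, m−9=d.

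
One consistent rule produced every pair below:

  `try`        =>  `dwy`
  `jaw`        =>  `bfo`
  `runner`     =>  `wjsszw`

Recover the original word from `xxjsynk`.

fitness

The output letters match the input read backwards, each shifted +5: try reversed is yrt. Read the word backwards and shift each letter +5.
Reversing it on xxjsynk: shift back: x−5=s, x−5=s, j−5=e, s−5=n, y−5=t, n−5=i, k−5=f → ssentif; then reverse → fitness.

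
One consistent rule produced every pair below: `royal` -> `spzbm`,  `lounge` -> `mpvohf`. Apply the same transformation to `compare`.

dpnqbsf

Every letter moves 1 place later in the alphabet, wrapping around z→a.
On compare: c+1=d, o+1=p, m+1=n, p+1=q, a+1=b, r+1=s, e+1=f.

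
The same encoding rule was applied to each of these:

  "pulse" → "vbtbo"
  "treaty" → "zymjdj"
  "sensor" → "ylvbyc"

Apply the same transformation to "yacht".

In pulse: p→v is +6, u→b is +7, l→t is +8, s→b is +9 — the shift increases by 1 each position. Each letter shifts forward by (position + 6), i.e. 6, 7, 8, … — the shift grows by one for each successive letter.
Applying it to yacht: y+6=e, a+7=h, c+8=k, h+9=q, t+10=d.

ehkqd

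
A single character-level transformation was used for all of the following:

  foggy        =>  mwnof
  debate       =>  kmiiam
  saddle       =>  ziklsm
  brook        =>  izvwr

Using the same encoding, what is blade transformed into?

Shifts by position in foggy: pos 0: f→m (+7), pos 1: o→w (+8), pos 2: g→n (+7), pos 3: g→o (+8) — repeating every 2. The shifts repeat in a cycle of length 2: positions 0,1,… shift by +7, +8, then the pattern repeats.
Applying it to blade: b+7=i, l+8=t, a+7=h, d+8=l, e+7=l.

ithll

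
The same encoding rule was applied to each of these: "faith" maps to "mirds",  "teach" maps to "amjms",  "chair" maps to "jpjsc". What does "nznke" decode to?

great

Letter i (0-indexed) is shifted by i+7, so successive shifts are 7, 8, 9, ….
Reversing it on nznke: n−7=g, z−8=r, n−9=e, k−10=a, e−11=t.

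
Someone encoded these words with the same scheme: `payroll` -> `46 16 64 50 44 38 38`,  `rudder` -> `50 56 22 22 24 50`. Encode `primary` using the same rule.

46 50 32 40 16 50 64

p(#16)→46 and a(#1)→16: differences scale by 2, so n = 2·pos + 14. The formula is n = 2×(alphabet index, a=1) + 14.
Applying it to primary: p=16→46, r=18→50, i=9→32, m=13→40, a=1→16, r=18→50, y=25→64.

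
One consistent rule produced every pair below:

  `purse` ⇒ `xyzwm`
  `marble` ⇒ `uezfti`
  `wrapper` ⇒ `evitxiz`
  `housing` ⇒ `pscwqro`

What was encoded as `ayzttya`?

surplus

A repeating key of period 2 is used — shifts +8, +4 over and over.
Reversing it on ayzttya: a−8=s, y−4=u, z−8=r, t−4=p, t−8=l, y−4=u, a−8=s.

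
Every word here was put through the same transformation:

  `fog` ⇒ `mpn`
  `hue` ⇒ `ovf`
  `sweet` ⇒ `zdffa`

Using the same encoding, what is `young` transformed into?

fpvun

The shift depends on letter class: consonant f→m is +7, but vowel o→p is +1. Vowels shift forward by 1 and consonants shift forward by 7.
On young: y(cons)+7=f, o(vowel)+1=p, u(vowel)+1=v, n(cons)+7=u, g(cons)+7=n.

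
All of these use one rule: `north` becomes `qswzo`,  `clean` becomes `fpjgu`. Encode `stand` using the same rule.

vxftk

In north: n→q is +3, o→s is +4, r→w is +5, t→z is +6 — the shift increases by 1 each position. Letter i (0-indexed) is shifted by i+3, so successive shifts are 3, 4, 5, ….
For stand: s+3=v, t+4=x, a+5=f, n+6=t, d+7=k.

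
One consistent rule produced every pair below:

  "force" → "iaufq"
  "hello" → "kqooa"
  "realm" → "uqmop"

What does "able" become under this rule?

meoq

The shift depends on letter class: consonant f→i is +3, but vowel o→a is +12. Vowels shift forward by 12 and consonants shift forward by 3.
Applying it to able: a(vowel)+12=m, b(cons)+3=e, l(cons)+3=o, e(vowel)+12=q.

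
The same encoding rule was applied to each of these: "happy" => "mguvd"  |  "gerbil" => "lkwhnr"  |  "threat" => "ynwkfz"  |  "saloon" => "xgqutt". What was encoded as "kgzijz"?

Shifts by position in happy: pos 0: h→m (+5), pos 1: a→g (+6), pos 2: p→u (+5), pos 3: p→v (+6) — repeating every 2. The shifts repeat in a cycle of length 2: positions 0,1,… shift by +5, +6, then the pattern repeats.
Decoding kgzijz: k−5=f, g−6=a, z−5=u, i−6=c, j−5=e, z−6=t.

faucet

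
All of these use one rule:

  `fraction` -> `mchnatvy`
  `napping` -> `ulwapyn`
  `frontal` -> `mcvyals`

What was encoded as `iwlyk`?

blend

Shifts by position in fraction: pos 0: f→m (+7), pos 1: r→c (+11), pos 2: a→h (+7), pos 3: c→n (+11) — repeating every 2. It's a Vigenère-style cipher with numeric key [7,11]: position i shifts by key[i mod 2].
Decoding iwlyk: i−7=b, w−11=l, l−7=e, y−11=n, k−7=d.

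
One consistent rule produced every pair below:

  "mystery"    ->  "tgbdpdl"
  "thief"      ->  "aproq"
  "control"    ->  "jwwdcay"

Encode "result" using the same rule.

ymbewf

In mystery: m→t is +7, y→g is +8, s→b is +9, t→d is +10 — the shift increases by 1 each position. Each letter shifts forward by (position + 7), i.e. 7, 8, 9, … — the shift grows by one for each successive letter.
On result: r+7=y, e+8=m, s+9=b, u+10=e, l+11=w, t+12=f.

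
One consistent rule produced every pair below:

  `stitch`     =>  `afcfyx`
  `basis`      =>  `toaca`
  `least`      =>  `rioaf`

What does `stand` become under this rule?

afobd

Each letter's alphabet position (a=0..z=25) is mapped through 5·x+14 mod 26 — an affine cipher.
Applying it to stand: s(18)→5·18+14≡0=a; t(19)→5·19+14≡5=f; a(0)→5·0+14≡14=o; n(13)→5·13+14≡1=b; d(3)→5·3+14≡3=d (all mod 26).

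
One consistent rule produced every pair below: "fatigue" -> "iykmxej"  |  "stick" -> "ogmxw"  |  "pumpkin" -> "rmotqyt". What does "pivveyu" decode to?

The output letters match the input read backwards, each shifted +4: fatigue reversed is eugitaf. Read the word backwards and shift each letter +4.
Decoding pivveyu: shift back: p−4=l, i−4=e, v−4=r, v−4=r, e−4=a, y−4=u, u−4=q → lerrauq; then reverse → quarrel.

quarrel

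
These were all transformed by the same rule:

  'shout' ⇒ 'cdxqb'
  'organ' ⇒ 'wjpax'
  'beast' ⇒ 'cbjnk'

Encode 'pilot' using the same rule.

Two steps: reverse the string, then apply a Caesar shift of +9.
Applying it to pilot: reverse → tolip; then shift: t+9=c, o+9=x, l+9=u, i+9=r, p+9=y.

cxury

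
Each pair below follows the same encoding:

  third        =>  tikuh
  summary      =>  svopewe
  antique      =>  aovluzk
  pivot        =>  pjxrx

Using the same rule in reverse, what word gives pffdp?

In third: t→t is +0, h→i is +1, i→k is +2, r→u is +3 — the shift increases by 1 each position. Letter i (0-indexed) is shifted by i+0, so successive shifts are 0, 1, 2, ….
Decoding pffdp: p−0=p, f−1=e, f−2=d, d−3=a, p−4=l.

pedal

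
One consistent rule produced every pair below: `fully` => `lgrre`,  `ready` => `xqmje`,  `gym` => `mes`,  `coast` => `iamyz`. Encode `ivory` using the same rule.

The shift depends on letter class: consonant f→l is +6, but vowel u→g is +12. The rule splits by letter class: vowels +12, consonants +6.
Applying it to ivory: i(vowel)+12=u, v(cons)+6=b, o(vowel)+12=a, r(cons)+6=x, y(cons)+6=e.

ubaxe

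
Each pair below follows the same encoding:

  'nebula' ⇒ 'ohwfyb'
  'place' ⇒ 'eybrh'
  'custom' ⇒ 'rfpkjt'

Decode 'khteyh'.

temple

n(13)→o(14) and e(4)→h(7) fit y≡21x+1 (mod 26); the inverse of 21 mod 26 is 5. This is an affine cipher: with a=0,…,z=25, each position x becomes (21x+1) mod 26.
Reversing it on khteyh: k(10)→5·(10−1)≡19=t; h(7)→5·(7−1)≡4=e; t(19)→5·(19−1)≡12=m; e(4)→5·(4−1)≡15=p; y(24)→5·(24−1)≡11=l; h(7)→5·(7−1)≡4=e (all mod 26).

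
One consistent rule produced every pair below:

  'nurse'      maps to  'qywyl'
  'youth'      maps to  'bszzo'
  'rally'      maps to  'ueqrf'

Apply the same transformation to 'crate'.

fvfzl

In nurse: n→q is +3, u→y is +4, r→w is +5, s→y is +6 — the shift increases by 1 each position. Each letter shifts forward by (position + 3), i.e. 3, 4, 5, … — the shift grows by one for each successive letter.
Applying it to crate: c+3=f, r+4=v, a+5=f, t+6=z, e+7=l.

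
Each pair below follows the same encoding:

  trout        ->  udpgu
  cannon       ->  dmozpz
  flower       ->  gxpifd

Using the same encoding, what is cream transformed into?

ddfmn

Shifts by position in trout: pos 0: t→u (+1), pos 1: r→d (+12), pos 2: o→p (+1), pos 3: u→g (+12) — repeating every 2. The shifts repeat in a cycle of length 2: positions 0,1,… shift by +1, +12, then the pattern repeats.
On cream: c+1=d, r+12=d, e+1=f, a+12=m, m+1=n.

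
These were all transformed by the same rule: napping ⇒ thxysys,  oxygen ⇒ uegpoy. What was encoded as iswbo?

Each letter shifts forward by (position + 6), i.e. 6, 7, 8, … — the shift grows by one for each successive letter.
Decoding iswbo: i−6=c, s−7=l, w−8=o, b−9=s, o−10=e.

close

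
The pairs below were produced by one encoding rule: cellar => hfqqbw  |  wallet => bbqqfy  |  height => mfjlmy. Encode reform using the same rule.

wfkpwr

The shift depends on letter class: consonant c→h is +5, but vowel e→f is +1. The rule splits by letter class: vowels +1, consonants +5.
For reform: r(cons)+5=w, e(vowel)+1=f, f(cons)+5=k, o(vowel)+1=p, r(cons)+5=w, m(cons)+5=r.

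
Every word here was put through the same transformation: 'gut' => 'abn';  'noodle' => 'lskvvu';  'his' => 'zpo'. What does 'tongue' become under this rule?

The output letters match the input read backwards, each shifted +7: gut reversed is tug. Read the word backwards and shift each letter +7.
Applying it to tongue: reverse → eugnot; then shift: e+7=l, u+7=b, g+7=n, n+7=u, o+7=v, t+7=a.

lbnuva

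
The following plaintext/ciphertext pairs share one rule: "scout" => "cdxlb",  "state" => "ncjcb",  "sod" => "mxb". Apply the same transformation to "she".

The output letters match the input read backwards, each shifted +9: scout reversed is tuocs. Two steps: reverse the string, then apply a Caesar shift of +9.
On she: reverse → ehs; then shift: e+9=n, h+9=q, s+9=b.

nqb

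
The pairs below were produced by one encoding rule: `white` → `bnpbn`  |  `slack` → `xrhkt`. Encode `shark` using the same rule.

In white: w→b is +5, h→n is +6, i→p is +7, t→b is +8 — the shift increases by 1 each position. Letter i (0-indexed) is shifted by i+5, so successive shifts are 5, 6, 7, ….
On shark: s+5=x, h+6=n, a+7=h, r+8=z, k+9=t.

xnhzt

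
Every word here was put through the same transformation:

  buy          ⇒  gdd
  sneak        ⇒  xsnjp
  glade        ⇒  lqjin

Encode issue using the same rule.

The shift depends on letter class: consonant b→g is +5, but vowel u→d is +9. The rule splits by letter class: vowels +9, consonants +5.
For issue: i(vowel)+9=r, s(cons)+5=x, s(cons)+5=x, u(vowel)+9=d, e(vowel)+9=n.

rxxdn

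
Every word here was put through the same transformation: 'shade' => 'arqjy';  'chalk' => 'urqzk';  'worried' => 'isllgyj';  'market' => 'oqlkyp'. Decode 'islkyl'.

worker

s(18)→a(0) and h(7)→r(17) fit y≡15x+16 (mod 26); the inverse of 15 mod 26 is 7. This is an affine cipher: with a=0,…,z=25, each position x becomes (15x+16) mod 26.
Decoding islkyl: i(8)→7·(8−16)≡22=w; s(18)→7·(18−16)≡14=o; l(11)→7·(11−16)≡17=r; k(10)→7·(10−16)≡10=k; y(24)→7·(24−16)≡4=e; l(11)→7·(11−16)≡17=r (all mod 26).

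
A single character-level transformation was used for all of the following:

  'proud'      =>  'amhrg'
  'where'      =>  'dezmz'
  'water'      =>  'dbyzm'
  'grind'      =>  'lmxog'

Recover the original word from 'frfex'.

Each letter's alphabet position (a=0..z=25) is mapped through 19·x+1 mod 26 — an affine cipher.
Reversing it on frfex: f(5)→11·(5−1)≡18=s; r(17)→11·(17−1)≡20=u; f(5)→11·(5−1)≡18=s; e(4)→11·(4−1)≡7=h; x(23)→11·(23−1)≡8=i (all mod 26).

sushi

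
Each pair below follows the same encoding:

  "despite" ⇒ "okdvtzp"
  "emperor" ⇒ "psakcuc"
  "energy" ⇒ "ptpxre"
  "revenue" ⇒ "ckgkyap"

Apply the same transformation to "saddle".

dgojwk

Shifts by position in despite: pos 0: d→o (+11), pos 1: e→k (+6), pos 2: s→d (+11), pos 3: p→v (+6) — repeating every 2. The shifts repeat in a cycle of length 2: positions 0,1,… shift by +11, +6, then the pattern repeats.
Applying it to saddle: s+11=d, a+6=g, d+11=o, d+6=j, l+11=w, e+6=k.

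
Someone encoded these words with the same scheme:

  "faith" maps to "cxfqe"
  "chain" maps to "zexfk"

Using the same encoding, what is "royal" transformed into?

Compare letters: f→c is +23, a→x is +23, i→f is +23 — a constant shift. Every letter moves 23 places later in the alphabet, wrapping around z→a.
For royal: r+23=o, o+23=l, y+23=v, a+23=x, l+23=i.

olvxi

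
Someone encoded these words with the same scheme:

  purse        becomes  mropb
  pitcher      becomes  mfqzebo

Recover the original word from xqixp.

atlas

Compare letters: p→m is +23, u→r is +23, r→o is +23 — a constant shift. Every letter moves 23 places later in the alphabet, wrapping around z→a.
Reversing it on xqixp: x−23=a, q−23=t, i−23=l, x−23=a, p−23=s.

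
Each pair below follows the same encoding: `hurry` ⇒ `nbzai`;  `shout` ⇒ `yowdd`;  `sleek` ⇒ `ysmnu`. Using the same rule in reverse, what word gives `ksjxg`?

elbow

The shift increases by 1 at each position, starting from +6: 6, 7, 8, ….
Decoding ksjxg: k−6=e, s−7=l, j−8=b, x−9=o, g−10=w.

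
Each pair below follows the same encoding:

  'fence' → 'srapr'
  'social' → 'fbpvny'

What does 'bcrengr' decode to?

Compare letters: f→s is +13, e→r is +13, n→a is +13 — a constant shift. Each letter is shifted forward by 13 in the alphabet (a Caesar shift of +13).
Undoing it on bcrengr: b−13=o, c−13=p, r−13=e, e−13=r, n−13=a, g−13=t, r−13=e.

operate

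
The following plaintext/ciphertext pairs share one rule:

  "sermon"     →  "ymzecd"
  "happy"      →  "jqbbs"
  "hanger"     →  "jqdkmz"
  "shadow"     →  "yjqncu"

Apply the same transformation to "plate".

bfqxm

s(18)→y(24) and e(4)→m(12) fit y≡25x+16 (mod 26); the inverse of 25 mod 26 is 25. Treating letters as 0–25, the rule is x ↦ 25x + 16 (mod 26).
On plate: p(15)→25·15+16≡1=b; l(11)→25·11+16≡5=f; a(0)→25·0+16≡16=q; t(19)→25·19+16≡23=x; e(4)→25·4+16≡12=m (all mod 26).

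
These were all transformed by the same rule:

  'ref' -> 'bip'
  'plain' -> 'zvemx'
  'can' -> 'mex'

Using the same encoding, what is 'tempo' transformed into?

diwzs

The shift depends on letter class: consonant r→b is +10, but vowel e→i is +4. Vowels shift forward by 4 and consonants shift forward by 10.
For tempo: t(cons)+10=d, e(vowel)+4=i, m(cons)+10=w, p(cons)+10=z, o(vowel)+4=s.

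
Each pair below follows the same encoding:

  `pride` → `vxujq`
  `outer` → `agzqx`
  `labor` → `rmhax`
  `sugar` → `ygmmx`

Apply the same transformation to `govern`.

mabqxt

Two shifts are in play — +12 for a/e/i/o/u, +6 for every other letter.
On govern: g(cons)+6=m, o(vowel)+12=a, v(cons)+6=b, e(vowel)+12=q, r(cons)+6=x, n(cons)+6=t.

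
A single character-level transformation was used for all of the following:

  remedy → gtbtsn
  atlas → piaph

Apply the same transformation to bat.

qpi

It's a constant shift of +15 (ROT15).
On bat: b+15=q, a+15=p, t+15=i.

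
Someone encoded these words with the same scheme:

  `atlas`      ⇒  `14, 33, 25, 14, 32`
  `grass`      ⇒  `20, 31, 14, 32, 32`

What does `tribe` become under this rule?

Letters become their 1-based position plus 13 (so a→14, b→15, …).
For tribe: t=20→33, r=18→31, i=9→22, b=2→15, e=5→18.

33, 31, 22, 15, 18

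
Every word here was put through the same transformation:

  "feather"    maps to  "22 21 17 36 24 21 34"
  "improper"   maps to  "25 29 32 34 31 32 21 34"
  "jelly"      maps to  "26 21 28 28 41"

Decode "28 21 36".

The number is (letter's place in the alphabet, a=1) + 16.
Reversing it on 28 21 36: 28→(28−16)÷1=12=l, 21→(21−16)÷1=5=e, 36→(36−16)÷1=20=t.

let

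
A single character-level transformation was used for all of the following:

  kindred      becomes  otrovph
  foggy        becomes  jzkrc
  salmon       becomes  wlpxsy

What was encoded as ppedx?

least

Shifts by position in kindred: pos 0: k→o (+4), pos 1: i→t (+11), pos 2: n→r (+4), pos 3: d→o (+11) — repeating every 2. The shifts repeat in a cycle of length 2: positions 0,1,… shift by +4, +11, then the pattern repeats.
Undoing it on ppedx: p−4=l, p−11=e, e−4=a, d−11=s, x−4=t.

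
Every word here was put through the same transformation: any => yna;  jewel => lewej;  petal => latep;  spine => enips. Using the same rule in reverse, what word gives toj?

It's just the letters in reverse order.
Decoding toj: then reverse → jot.

jot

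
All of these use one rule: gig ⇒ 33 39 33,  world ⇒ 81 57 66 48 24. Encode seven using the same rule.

g(#7)→33 and i(#9)→39: differences scale by 3, so n = 3·pos + 12. With a=1..z=26, the number is 3·pos + 12.
For seven: s=19→69, e=5→27, v=22→78, e=5→27, n=14→54.

69 27 78 27 54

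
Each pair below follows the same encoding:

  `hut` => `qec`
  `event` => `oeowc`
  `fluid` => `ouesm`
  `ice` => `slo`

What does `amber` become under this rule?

kvkoa

The shift depends on letter class: consonant h→q is +9, but vowel u→e is +10. Vowels shift forward by 10 and consonants shift forward by 9.
For amber: a(vowel)+10=k, m(cons)+9=v, b(cons)+9=k, e(vowel)+10=o, r(cons)+9=a.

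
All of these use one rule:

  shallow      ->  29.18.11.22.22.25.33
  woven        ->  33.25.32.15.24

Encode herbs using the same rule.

18.15.28.12.29

s is letter #19 and maps to 29: an offset of 10. Each letter is replaced by its alphabet position (a=1..z=26) + 10.
Applying it to herbs: h=8→18, e=5→15, r=18→28, b=2→12, s=19→29.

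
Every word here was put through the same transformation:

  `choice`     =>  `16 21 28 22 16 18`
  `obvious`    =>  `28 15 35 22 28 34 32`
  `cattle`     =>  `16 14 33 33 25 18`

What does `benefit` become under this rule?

The number is (letter's place in the alphabet, a=1) + 13.
Applying it to benefit: b=2→15, e=5→18, n=14→27, e=5→18, f=6→19, i=9→22, t=20→33.

15 18 27 18 19 22 33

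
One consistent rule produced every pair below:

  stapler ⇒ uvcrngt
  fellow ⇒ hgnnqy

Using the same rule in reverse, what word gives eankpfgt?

It's a constant shift of +2 (ROT2).
Reversing it on eankpfgt: e−2=c, a−2=y, n−2=l, k−2=i, p−2=n, f−2=d, g−2=e, t−2=r.

cylinder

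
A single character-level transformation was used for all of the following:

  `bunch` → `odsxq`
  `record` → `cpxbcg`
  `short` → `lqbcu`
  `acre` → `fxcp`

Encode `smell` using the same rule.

ljpaa

b(1)→o(14) and u(20)→d(3) fit y≡9x+5 (mod 26); the inverse of 9 mod 26 is 3. Each letter's alphabet position (a=0..z=25) is mapped through 9·x+5 mod 26 — an affine cipher.
Applying it to smell: s(18)→9·18+5≡11=l; m(12)→9·12+5≡9=j; e(4)→9·4+5≡15=p; l(11)→9·11+5≡0=a; l(11)→9·11+5≡0=a (all mod 26).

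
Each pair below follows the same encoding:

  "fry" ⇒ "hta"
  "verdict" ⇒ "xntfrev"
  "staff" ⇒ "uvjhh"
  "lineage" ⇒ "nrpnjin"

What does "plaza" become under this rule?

rnjbj

The rule splits by letter class: vowels +9, consonants +2.
For plaza: p(cons)+2=r, l(cons)+2=n, a(vowel)+9=j, z(cons)+2=b, a(vowel)+9=j.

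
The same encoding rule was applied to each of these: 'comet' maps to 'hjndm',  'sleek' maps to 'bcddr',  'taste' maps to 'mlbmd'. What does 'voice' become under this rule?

c(2)→h(7) and o(14)→j(9) fit y≡11x+11 (mod 26); the inverse of 11 mod 26 is 19. Each letter's alphabet position (a=0..z=25) is mapped through 11·x+11 mod 26 — an affine cipher.
On voice: v(21)→11·21+11≡8=i; o(14)→11·14+11≡9=j; i(8)→11·8+11≡21=v; c(2)→11·2+11≡7=h; e(4)→11·4+11≡3=d (all mod 26).

ijvhd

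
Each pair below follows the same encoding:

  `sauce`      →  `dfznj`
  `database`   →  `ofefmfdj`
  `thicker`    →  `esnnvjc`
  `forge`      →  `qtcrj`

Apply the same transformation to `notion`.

ytenty

The shift depends on letter class: consonant s→d is +11, but vowel a→f is +5. Vowels shift forward by 5 and consonants shift forward by 11.
On notion: n(cons)+11=y, o(vowel)+5=t, t(cons)+11=e, i(vowel)+5=n, o(vowel)+5=t, n(cons)+11=y.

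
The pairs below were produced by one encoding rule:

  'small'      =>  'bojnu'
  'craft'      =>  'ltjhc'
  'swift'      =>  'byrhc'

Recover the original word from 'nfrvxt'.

Shifts by position in small: pos 0: s→b (+9), pos 1: m→o (+2), pos 2: a→j (+9), pos 3: l→n (+2) — repeating every 2. A repeating key of period 2 is used — shifts +9, +2 over and over.
Decoding nfrvxt: n−9=e, f−2=d, r−9=i, v−2=t, x−9=o, t−2=r.

editor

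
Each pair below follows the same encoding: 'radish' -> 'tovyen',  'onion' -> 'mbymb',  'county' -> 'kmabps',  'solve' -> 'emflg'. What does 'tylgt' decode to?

river

This is an affine cipher: with a=0,…,z=25, each position x becomes (11x+14) mod 26.
Undoing it on tylgt: t(19)→19·(19−14)≡17=r; y(24)→19·(24−14)≡8=i; l(11)→19·(11−14)≡21=v; g(6)→19·(6−14)≡4=e; t(19)→19·(19−14)≡17=r (all mod 26).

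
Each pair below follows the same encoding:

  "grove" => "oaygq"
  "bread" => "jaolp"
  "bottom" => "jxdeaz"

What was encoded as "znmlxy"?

recall

The shift increases by 1 at each position, starting from +8: 8, 9, 10, ….
Undoing it on znmlxy: z−8=r, n−9=e, m−10=c, l−11=a, x−12=l, y−13=l.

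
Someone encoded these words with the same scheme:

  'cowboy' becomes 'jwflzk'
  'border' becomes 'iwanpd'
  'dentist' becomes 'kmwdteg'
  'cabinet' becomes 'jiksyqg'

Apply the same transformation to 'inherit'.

The shift increases by 1 at each position, starting from +7: 7, 8, 9, ….
On inherit: i+7=p, n+8=v, h+9=q, e+10=o, r+11=c, i+12=u, t+13=g.

pvqocug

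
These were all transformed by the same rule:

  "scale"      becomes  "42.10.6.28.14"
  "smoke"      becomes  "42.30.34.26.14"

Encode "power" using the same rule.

Each letter becomes 2×(its alphabet position, a=1..z=26) + 4.
For power: p=16→36, o=15→34, w=23→50, e=5→14, r=18→40.

36.34.50.14.40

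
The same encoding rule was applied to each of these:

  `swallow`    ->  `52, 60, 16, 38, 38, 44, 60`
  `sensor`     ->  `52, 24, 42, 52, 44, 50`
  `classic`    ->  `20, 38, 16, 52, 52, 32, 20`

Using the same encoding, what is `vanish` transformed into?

s(#19)→52 and w(#23)→60: differences scale by 2, so n = 2·pos + 14. The formula is n = 2×(alphabet index, a=1) + 14.
On vanish: v=22→58, a=1→16, n=14→42, i=9→32, s=19→52, h=8→30.

58, 16, 42, 32, 52, 30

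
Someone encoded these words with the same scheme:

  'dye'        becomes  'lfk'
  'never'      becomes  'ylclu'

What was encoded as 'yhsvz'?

Two steps: reverse the string, then apply a Caesar shift of +7.
Decoding yhsvz: shift back: y−7=r, h−7=a, s−7=l, v−7=o, z−7=s → ralos; then reverse → solar.

solar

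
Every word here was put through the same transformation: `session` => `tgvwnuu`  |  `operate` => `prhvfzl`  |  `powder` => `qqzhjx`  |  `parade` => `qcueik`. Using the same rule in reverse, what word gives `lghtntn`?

keeping

The shift increases by 1 at each position, starting from +1: 1, 2, 3, ….
Reversing it on lghtntn: l−1=k, g−2=e, h−3=e, t−4=p, n−5=i, t−6=n, n−7=g.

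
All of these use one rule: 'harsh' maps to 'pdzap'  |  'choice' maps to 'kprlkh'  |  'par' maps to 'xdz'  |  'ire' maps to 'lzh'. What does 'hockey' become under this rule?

The shift depends on letter class: consonant h→p is +8, but vowel a→d is +3. Vowels shift forward by 3 and consonants shift forward by 8.
For hockey: h(cons)+8=p, o(vowel)+3=r, c(cons)+8=k, k(cons)+8=s, e(vowel)+3=h, y(cons)+8=g.

prkshg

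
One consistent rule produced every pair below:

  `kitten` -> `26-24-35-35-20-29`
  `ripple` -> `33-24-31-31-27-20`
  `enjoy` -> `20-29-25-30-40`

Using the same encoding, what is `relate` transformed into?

33-20-27-16-35-20

k is letter #11 and maps to 26: an offset of 15. Letters become their 1-based position plus 15 (so a→16, b→17, …).
On relate: r=18→33, e=5→20, l=12→27, a=1→16, t=20→35, e=5→20.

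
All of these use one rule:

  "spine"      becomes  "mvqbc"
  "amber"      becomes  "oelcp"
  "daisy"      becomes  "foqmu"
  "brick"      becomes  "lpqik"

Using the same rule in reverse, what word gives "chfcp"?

elder

Treating letters as 0–25, the rule is x ↦ 23x + 14 (mod 26).
Decoding chfcp: c(2)→17·(2−14)≡4=e; h(7)→17·(7−14)≡11=l; f(5)→17·(5−14)≡3=d; c(2)→17·(2−14)≡4=e; p(15)→17·(15−14)≡17=r (all mod 26).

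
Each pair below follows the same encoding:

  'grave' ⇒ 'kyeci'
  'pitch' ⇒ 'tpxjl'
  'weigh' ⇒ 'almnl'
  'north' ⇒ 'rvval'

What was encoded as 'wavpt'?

It's a Vigenère-style cipher with numeric key [4,7]: position i shifts by key[i mod 2].
Reversing it on wavpt: w−4=s, a−7=t, v−4=r, p−7=i, t−4=p.

strip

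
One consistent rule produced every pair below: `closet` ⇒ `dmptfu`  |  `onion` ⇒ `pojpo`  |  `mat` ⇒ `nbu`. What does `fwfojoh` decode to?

evening

Compare letters: c→d is +1, l→m is +1, o→p is +1 — a constant shift. This is a Caesar cipher with shift 1.
Undoing it on fwfojoh: f−1=e, w−1=v, f−1=e, o−1=n, j−1=i, o−1=n, h−1=g.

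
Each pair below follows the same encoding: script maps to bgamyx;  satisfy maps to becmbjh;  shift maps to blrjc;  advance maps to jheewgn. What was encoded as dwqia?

usher

Shifts by position in script: pos 0: s→b (+9), pos 1: c→g (+4), pos 2: r→a (+9), pos 3: i→m (+4) — repeating every 2. The shifts repeat in a cycle of length 2: positions 0,1,… shift by +9, +4, then the pattern repeats.
Reversing it on dwqia: d−9=u, w−4=s, q−9=h, i−4=e, a−9=r.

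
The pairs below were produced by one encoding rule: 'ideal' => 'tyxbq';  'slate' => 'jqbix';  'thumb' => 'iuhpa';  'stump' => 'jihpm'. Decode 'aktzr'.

brick

i(8)→t(19) and d(3)→y(24) fit y≡25x+1 (mod 26); the inverse of 25 mod 26 is 25. Treating letters as 0–25, the rule is x ↦ 25x + 1 (mod 26).
Undoing it on aktzr: a(0)→25·(0−1)≡1=b; k(10)→25·(10−1)≡17=r; t(19)→25·(19−1)≡8=i; z(25)→25·(25−1)≡2=c; r(17)→25·(17−1)≡10=k (all mod 26).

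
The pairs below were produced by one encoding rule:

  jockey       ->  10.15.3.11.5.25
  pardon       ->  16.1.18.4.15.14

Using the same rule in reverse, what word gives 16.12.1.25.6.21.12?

j is letter #10 and maps to 10: an offset of 0. Letters become their 1-indexed alphabet positions: a=1 … z=26.
Reversing it on 16.12.1.25.6.21.12: 16=p, 12=l, 1=a, 25=y, 6=f, 21=u, 12=l.

playful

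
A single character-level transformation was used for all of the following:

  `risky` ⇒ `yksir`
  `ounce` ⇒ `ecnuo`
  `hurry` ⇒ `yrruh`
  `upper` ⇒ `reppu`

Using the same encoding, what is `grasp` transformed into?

It's just the letters in reverse order.
On grasp: reverse → psarg.

psarg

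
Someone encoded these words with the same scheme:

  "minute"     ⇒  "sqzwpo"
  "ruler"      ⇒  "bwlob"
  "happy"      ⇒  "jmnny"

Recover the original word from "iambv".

m(12)→s(18) and i(8)→q(16) fit y≡7x+12 (mod 26); the inverse of 7 mod 26 is 15. Treating letters as 0–25, the rule is x ↦ 7x + 12 (mod 26).
Undoing it on iambv: i(8)→15·(8−12)≡18=s; a(0)→15·(0−12)≡2=c; m(12)→15·(12−12)≡0=a; b(1)→15·(1−12)≡17=r; v(21)→15·(21−12)≡5=f (all mod 26).

scarf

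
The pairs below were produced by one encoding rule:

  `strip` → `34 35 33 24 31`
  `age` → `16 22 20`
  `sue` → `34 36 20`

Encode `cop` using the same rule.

s is letter #19 and maps to 34: an offset of 15. Each letter is replaced by its alphabet position (a=1..z=26) + 15.
Applying it to cop: c=3→18, o=15→30, p=16→31.

18 30 31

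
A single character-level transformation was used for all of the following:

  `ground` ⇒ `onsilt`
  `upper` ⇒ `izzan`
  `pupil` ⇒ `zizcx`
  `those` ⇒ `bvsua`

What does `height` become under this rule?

g(6)→o(14) and r(17)→n(13) fit y≡7x+24 (mod 26); the inverse of 7 mod 26 is 15. Treating letters as 0–25, the rule is x ↦ 7x + 24 (mod 26).
Applying it to height: h(7)→7·7+24≡21=v; e(4)→7·4+24≡0=a; i(8)→7·8+24≡2=c; g(6)→7·6+24≡14=o; h(7)→7·7+24≡21=v; t(19)→7·19+24≡1=b (all mod 26).

vacovb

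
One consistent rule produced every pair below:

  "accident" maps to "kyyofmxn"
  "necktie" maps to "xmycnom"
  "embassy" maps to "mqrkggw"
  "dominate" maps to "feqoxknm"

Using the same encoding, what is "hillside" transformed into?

a(0)→k(10) and c(2)→y(24) fit y≡7x+10 (mod 26); the inverse of 7 mod 26 is 15. This is an affine cipher: with a=0,…,z=25, each position x becomes (7x+10) mod 26.
Applying it to hillside: h(7)→7·7+10≡7=h; i(8)→7·8+10≡14=o; l(11)→7·11+10≡9=j; l(11)→7·11+10≡9=j; s(18)→7·18+10≡6=g; i(8)→7·8+10≡14=o; d(3)→7·3+10≡5=f; e(4)→7·4+10≡12=m (all mod 26).

hojjgofm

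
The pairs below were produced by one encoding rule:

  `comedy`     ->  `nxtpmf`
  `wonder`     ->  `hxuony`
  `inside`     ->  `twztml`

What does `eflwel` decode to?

Shifts by position in comedy: pos 0: c→n (+11), pos 1: o→x (+9), pos 2: m→t (+7), pos 3: e→p (+11), pos 4: d→m (+9), pos 5: y→f (+7) — repeating every 3. The shifts repeat in a cycle of length 3: positions 0,1,… shift by +11, +9, +7, then the pattern repeats.
Undoing it on eflwel: e−11=t, f−9=w, l−7=e, w−11=l, e−9=v, l−7=e.

twelve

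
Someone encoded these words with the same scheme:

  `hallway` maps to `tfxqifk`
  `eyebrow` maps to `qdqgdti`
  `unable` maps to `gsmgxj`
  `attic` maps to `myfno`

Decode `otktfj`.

Shifts by position in hallway: pos 0: h→t (+12), pos 1: a→f (+5), pos 2: l→x (+12), pos 3: l→q (+5) — repeating every 2. It's a Vigenère-style cipher with numeric key [12,5]: position i shifts by key[i mod 2].
Reversing it on otktfj: o−12=c, t−5=o, k−12=y, t−5=o, f−12=t, j−5=e.

coyote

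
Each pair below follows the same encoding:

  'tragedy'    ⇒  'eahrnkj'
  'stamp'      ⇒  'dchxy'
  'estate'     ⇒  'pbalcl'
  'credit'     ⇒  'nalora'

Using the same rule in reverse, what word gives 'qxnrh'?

The shifts repeat in a cycle of length 3: positions 0,1,… shift by +11, +9, +7, then the pattern repeats.
Undoing it on qxnrh: q−11=f, x−9=o, n−7=g, r−11=g, h−9=y.

foggy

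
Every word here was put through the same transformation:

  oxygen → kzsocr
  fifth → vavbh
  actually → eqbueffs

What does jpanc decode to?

drive

This is an affine cipher: with a=0,…,z=25, each position x becomes (19x+4) mod 26.
Decoding jpanc: j(9)→11·(9−4)≡3=d; p(15)→11·(15−4)≡17=r; a(0)→11·(0−4)≡8=i; n(13)→11·(13−4)≡21=v; c(2)→11·(2−4)≡4=e (all mod 26).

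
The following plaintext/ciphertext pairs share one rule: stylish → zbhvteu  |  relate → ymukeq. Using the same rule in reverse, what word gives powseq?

The shift increases by 1 at each position, starting from +7: 7, 8, 9, ….
Reversing it on powseq: p−7=i, o−8=g, w−9=n, s−10=i, e−11=t, q−12=e.

ignite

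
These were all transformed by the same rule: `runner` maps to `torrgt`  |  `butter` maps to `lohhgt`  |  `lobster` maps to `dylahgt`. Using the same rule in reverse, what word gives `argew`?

sneak

r(17)→t(19) and u(20)→o(14) fit y≡7x+4 (mod 26); the inverse of 7 mod 26 is 15. Each letter's alphabet position (a=0..z=25) is mapped through 7·x+4 mod 26 — an affine cipher.
Reversing it on argew: a(0)→15·(0−4)≡18=s; r(17)→15·(17−4)≡13=n; g(6)→15·(6−4)≡4=e; e(4)→15·(4−4)≡0=a; w(22)→15·(22−4)≡10=k (all mod 26).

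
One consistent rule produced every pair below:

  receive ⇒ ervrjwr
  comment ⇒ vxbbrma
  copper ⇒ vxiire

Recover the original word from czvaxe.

factor

r(17)→e(4) and e(4)→r(17) fit y≡11x+25 (mod 26); the inverse of 11 mod 26 is 19. Each letter's alphabet position (a=0..z=25) is mapped through 11·x+25 mod 26 — an affine cipher.
Undoing it on czvaxe: c(2)→19·(2−25)≡5=f; z(25)→19·(25−25)≡0=a; v(21)→19·(21−25)≡2=c; a(0)→19·(0−25)≡19=t; x(23)→19·(23−25)≡14=o; e(4)→19·(4−25)≡17=r (all mod 26).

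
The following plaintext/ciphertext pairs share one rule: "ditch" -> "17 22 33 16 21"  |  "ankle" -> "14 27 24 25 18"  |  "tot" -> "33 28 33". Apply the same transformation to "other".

28 33 21 18 31

Letters become their 1-based position plus 13 (so a→14, b→15, …).
For other: o=15→28, t=20→33, h=8→21, e=5→18, r=18→31.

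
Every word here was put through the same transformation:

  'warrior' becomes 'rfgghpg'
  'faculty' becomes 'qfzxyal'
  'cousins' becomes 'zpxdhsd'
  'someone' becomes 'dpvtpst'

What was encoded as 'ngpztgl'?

w(22)→r(17) and a(0)→f(5) fit y≡23x+5 (mod 26); the inverse of 23 mod 26 is 17. Treating letters as 0–25, the rule is x ↦ 23x + 5 (mod 26).
Undoing it on ngpztgl: n(13)→17·(13−5)≡6=g; g(6)→17·(6−5)≡17=r; p(15)→17·(15−5)≡14=o; z(25)→17·(25−5)≡2=c; t(19)→17·(19−5)≡4=e; g(6)→17·(6−5)≡17=r; l(11)→17·(11−5)≡24=y (all mod 26).

grocery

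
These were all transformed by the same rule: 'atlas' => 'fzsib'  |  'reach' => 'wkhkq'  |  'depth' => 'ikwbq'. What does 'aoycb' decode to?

virus

Letter i (0-indexed) is shifted by i+5, so successive shifts are 5, 6, 7, ….
Reversing it on aoycb: a−5=v, o−6=i, y−7=r, c−8=u, b−9=s.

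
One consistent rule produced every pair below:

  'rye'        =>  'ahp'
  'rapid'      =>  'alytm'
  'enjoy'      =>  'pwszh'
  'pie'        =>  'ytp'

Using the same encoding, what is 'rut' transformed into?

The shift depends on letter class: consonant r→a is +9, but vowel e→p is +11. The rule splits by letter class: vowels +11, consonants +9.
For rut: r(cons)+9=a, u(vowel)+11=f, t(cons)+9=c.

afc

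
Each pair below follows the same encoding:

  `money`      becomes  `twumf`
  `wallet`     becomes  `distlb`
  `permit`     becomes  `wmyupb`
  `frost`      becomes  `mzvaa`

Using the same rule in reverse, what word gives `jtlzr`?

clerk

Shifts by position in money: pos 0: m→t (+7), pos 1: o→w (+8), pos 2: n→u (+7), pos 3: e→m (+8) — repeating every 2. A repeating key of period 2 is used — shifts +7, +8 over and over.
Reversing it on jtlzr: j−7=c, t−8=l, l−7=e, z−8=r, r−7=k.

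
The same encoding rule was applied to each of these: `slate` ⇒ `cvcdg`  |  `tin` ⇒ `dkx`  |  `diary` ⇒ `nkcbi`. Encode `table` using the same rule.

The shift depends on letter class: consonant s→c is +10, but vowel a→c is +2. The rule splits by letter class: vowels +2, consonants +10.
On table: t(cons)+10=d, a(vowel)+2=c, b(cons)+10=l, l(cons)+10=v, e(vowel)+2=g.

dclvg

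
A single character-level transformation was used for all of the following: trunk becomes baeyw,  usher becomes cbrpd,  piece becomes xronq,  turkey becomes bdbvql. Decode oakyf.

Each letter shifts forward by (position + 8), i.e. 8, 9, 10, … — the shift grows by one for each successive letter.
Reversing it on oakyf: o−8=g, a−9=r, k−10=a, y−11=n, f−12=t.

grant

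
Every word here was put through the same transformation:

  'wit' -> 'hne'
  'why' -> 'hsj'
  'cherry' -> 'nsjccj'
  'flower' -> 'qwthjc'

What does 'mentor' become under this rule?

The shift depends on letter class: consonant w→h is +11, but vowel i→n is +5. Two shifts are in play — +5 for a/e/i/o/u, +11 for every other letter.
Applying it to mentor: m(cons)+11=x, e(vowel)+5=j, n(cons)+11=y, t(cons)+11=e, o(vowel)+5=t, r(cons)+11=c.

xjyetc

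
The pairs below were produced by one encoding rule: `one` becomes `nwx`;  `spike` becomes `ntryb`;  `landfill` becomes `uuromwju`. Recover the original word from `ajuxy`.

The output letters match the input read backwards, each shifted +9: one reversed is eno. Two steps: reverse the string, then apply a Caesar shift of +9.
Undoing it on ajuxy: shift back: a−9=r, j−9=a, u−9=l, x−9=o, y−9=p → ralop; then reverse → polar.

polar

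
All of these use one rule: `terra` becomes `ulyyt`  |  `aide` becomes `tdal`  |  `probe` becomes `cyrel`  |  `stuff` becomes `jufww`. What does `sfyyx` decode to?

hurry

Each letter's alphabet position (a=0..z=25) is mapped through 11·x+19 mod 26 — an affine cipher.
Undoing it on sfyyx: s(18)→19·(18−19)≡7=h; f(5)→19·(5−19)≡20=u; y(24)→19·(24−19)≡17=r; y(24)→19·(24−19)≡17=r; x(23)→19·(23−19)≡24=y (all mod 26).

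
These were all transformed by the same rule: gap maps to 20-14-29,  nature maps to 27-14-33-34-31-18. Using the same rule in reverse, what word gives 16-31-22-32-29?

g is letter #7 and maps to 20: an offset of 13. Each letter is replaced by its alphabet position (a=1..z=26) + 13.
Undoing it on 16-31-22-32-29: 16→(16−13)÷1=3=c, 31→(31−13)÷1=18=r, 22→(22−13)÷1=9=i, 32→(32−13)÷1=19=s, 29→(29−13)÷1=16=p.

crisp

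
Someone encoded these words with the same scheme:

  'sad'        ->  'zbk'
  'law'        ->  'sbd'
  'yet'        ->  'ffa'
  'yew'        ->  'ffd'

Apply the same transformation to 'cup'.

jvw

The rule splits by letter class: vowels +1, consonants +7.
On cup: c(cons)+7=j, u(vowel)+1=v, p(cons)+7=w.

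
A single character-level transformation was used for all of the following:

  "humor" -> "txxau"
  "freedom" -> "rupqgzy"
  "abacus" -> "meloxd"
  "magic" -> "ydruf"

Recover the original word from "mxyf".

aunt

The shifts repeat in a cycle of length 3: positions 0,1,… shift by +12, +3, +11, then the pattern repeats.
Undoing it on mxyf: m−12=a, x−3=u, y−11=n, f−12=t.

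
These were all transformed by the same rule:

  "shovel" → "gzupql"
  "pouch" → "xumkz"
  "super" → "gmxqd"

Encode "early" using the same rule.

qedly

s(18)→g(6) and h(7)→z(25) fit y≡3x+4 (mod 26); the inverse of 3 mod 26 is 9. Treating letters as 0–25, the rule is x ↦ 3x + 4 (mod 26).
On early: e(4)→3·4+4≡16=q; a(0)→3·0+4≡4=e; r(17)→3·17+4≡3=d; l(11)→3·11+4≡11=l; y(24)→3·24+4≡24=y (all mod 26).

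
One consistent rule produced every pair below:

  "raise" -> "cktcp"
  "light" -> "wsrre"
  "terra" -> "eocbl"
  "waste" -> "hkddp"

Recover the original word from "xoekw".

Shifts by position in raise: pos 0: r→c (+11), pos 1: a→k (+10), pos 2: i→t (+11), pos 3: s→c (+10) — repeating every 2. A repeating key of period 2 is used — shifts +11, +10 over and over.
Reversing it on xoekw: x−11=m, o−10=e, e−11=t, k−10=a, w−11=l.

metal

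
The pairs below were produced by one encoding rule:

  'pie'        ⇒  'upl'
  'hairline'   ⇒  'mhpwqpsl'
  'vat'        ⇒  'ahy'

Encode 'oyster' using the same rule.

vdxylw

Two shifts are in play — +7 for a/e/i/o/u, +5 for every other letter.
On oyster: o(vowel)+7=v, y(cons)+5=d, s(cons)+5=x, t(cons)+5=y, e(vowel)+7=l, r(cons)+5=w.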